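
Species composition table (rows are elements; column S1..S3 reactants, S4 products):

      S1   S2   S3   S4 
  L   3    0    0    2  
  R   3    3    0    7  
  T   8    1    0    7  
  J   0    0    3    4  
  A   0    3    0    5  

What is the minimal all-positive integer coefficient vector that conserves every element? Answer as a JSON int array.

Coefficients: [2, 5, 4, 3]

L: 2·3+5·0+4·0 = 6 | 3·2 = 6
R: 2·3+5·3+4·0 = 21 | 3·7 = 21
T: 2·8+5·1+4·0 = 21 | 3·7 = 21
J: 2·0+5·0+4·3 = 12 | 3·4 = 12
A: 2·0+5·3+4·0 = 15 | 3·5 = 15
gcd(2,5,4,3) = 1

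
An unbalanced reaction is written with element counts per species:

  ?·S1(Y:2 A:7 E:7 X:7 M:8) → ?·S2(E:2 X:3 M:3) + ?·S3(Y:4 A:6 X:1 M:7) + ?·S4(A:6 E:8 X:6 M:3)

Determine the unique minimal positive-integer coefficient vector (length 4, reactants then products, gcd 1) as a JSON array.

Y: 6·2 = 12 | 5·0+3·4+4·0 = 12
A: 6·7 = 42 | 5·0+3·6+4·6 = 42
E: 6·7 = 42 | 5·2+3·0+4·8 = 42
X: 6·7 = 42 | 5·3+3·1+4·6 = 42
M: 6·8 = 48 | 5·3+3·7+4·3 = 48
gcd(6,5,3,4) = 1

Coefficients: [6, 5, 3, 4]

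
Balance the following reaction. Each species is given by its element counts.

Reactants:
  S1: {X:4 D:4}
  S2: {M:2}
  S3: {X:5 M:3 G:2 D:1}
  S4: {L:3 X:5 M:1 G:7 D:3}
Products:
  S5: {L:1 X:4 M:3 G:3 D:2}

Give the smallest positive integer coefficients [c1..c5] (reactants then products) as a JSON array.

L: 1·0+5·0+2·0+2·3 = 6 | 6·1 = 6
X: 1·4+5·0+2·5+2·5 = 24 | 6·4 = 24
M: 1·0+5·2+2·3+2·1 = 18 | 6·3 = 18
G: 1·0+5·0+2·2+2·7 = 18 | 6·3 = 18
D: 1·4+5·0+2·1+2·3 = 12 | 6·2 = 12
gcd(1,5,2,2,6) = 1

Coefficients: [1, 5, 2, 2, 6]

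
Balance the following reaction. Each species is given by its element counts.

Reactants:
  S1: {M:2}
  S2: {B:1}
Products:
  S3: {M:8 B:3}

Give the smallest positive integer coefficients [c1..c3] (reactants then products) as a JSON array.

Coefficients: [4, 3, 1]

M: 4·2+3·0 = 8 | 1·8 = 8
B: 4·0+3·1 = 3 | 1·3 = 3
gcd(4,3,1) = 1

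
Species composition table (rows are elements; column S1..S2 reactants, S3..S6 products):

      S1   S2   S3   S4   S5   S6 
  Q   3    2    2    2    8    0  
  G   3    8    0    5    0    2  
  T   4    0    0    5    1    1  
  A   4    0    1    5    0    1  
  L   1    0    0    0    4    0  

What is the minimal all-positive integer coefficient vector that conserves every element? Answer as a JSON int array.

Q: 4·3+1·2 = 14 | 1·2+2·2+1·8+5·0 = 14
G: 4·3+1·8 = 20 | 1·0+2·5+1·0+5·2 = 20
T: 4·4+1·0 = 16 | 1·0+2·5+1·1+5·1 = 16
A: 4·4+1·0 = 16 | 1·1+2·5+1·0+5·1 = 16
L: 4·1+1·0 = 4 | 1·0+2·0+1·4+5·0 = 4
gcd(4,1,1,2,1,5) = 1

Coefficients: [4, 1, 1, 2, 1, 5]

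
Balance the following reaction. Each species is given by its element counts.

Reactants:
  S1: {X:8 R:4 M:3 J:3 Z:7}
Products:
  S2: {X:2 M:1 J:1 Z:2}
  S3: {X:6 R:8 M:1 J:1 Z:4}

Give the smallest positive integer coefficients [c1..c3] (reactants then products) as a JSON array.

X: 2·8 = 16 | 5·2+1·6 = 16
R: 2·4 = 8 | 5·0+1·8 = 8
M: 2·3 = 6 | 5·1+1·1 = 6
J: 2·3 = 6 | 5·1+1·1 = 6
Z: 2·7 = 14 | 5·2+1·4 = 14
gcd(2,5,1) = 1

Coefficients: [2, 5, 1]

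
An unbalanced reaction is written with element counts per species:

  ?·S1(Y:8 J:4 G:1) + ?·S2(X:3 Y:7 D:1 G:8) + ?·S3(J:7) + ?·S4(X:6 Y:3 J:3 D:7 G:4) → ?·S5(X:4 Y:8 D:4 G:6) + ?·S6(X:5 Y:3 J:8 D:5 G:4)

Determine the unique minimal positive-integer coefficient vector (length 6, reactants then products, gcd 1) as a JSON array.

Coefficients: [2, 3, 2, 6, 5, 5]

X: 2·0+3·3+2·0+6·6 = 45 | 5·4+5·5 = 45
Y: 2·8+3·7+2·0+6·3 = 55 | 5·8+5·3 = 55
J: 2·4+3·0+2·7+6·3 = 40 | 5·0+5·8 = 40
D: 2·0+3·1+2·0+6·7 = 45 | 5·4+5·5 = 45
G: 2·1+3·8+2·0+6·4 = 50 | 5·6+5·4 = 50
gcd(2,3,2,6,5,5) = 1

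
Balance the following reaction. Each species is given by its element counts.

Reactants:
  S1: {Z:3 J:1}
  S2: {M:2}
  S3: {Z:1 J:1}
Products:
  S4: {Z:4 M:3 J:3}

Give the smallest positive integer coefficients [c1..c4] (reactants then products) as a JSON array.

Coefficients: [1, 3, 5, 2]

Z: 1·3+3·0+5·1 = 8 | 2·4 = 8
M: 1·0+3·2+5·0 = 6 | 2·3 = 6
J: 1·1+3·0+5·1 = 6 | 2·3 = 6
gcd(1,3,5,2) = 1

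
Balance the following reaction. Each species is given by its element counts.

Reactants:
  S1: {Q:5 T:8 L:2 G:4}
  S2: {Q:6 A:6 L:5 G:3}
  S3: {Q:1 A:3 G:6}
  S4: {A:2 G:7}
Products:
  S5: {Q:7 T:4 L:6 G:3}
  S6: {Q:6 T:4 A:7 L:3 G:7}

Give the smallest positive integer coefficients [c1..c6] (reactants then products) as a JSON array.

Coefficients: [4, 5, 1, 1, 3, 5]

Q: 4·5+5·6+1·1+1·0 = 51 | 3·7+5·6 = 51
T: 4·8+5·0+1·0+1·0 = 32 | 3·4+5·4 = 32
A: 4·0+5·6+1·3+1·2 = 35 | 3·0+5·7 = 35
L: 4·2+5·5+1·0+1·0 = 33 | 3·6+5·3 = 33
G: 4·4+5·3+1·6+1·7 = 44 | 3·3+5·7 = 44
gcd(4,5,1,1,3,5) = 1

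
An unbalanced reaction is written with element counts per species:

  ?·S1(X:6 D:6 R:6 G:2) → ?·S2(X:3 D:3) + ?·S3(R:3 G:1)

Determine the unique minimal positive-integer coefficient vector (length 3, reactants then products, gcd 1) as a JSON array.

Coefficients: [1, 2, 2]

X: 1·6 = 6 | 2·3+2·0 = 6
D: 1·6 = 6 | 2·3+2·0 = 6
R: 1·6 = 6 | 2·0+2·3 = 6
G: 1·2 = 2 | 2·0+2·1 = 2
gcd(1,2,2) = 1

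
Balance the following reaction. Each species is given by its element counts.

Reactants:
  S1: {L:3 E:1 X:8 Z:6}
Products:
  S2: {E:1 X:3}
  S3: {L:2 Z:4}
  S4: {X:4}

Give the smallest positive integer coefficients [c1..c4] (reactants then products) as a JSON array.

Coefficients: [4, 4, 6, 5]

L: 4·3 = 12 | 4·0+6·2+5·0 = 12
E: 4·1 = 4 | 4·1+6·0+5·0 = 4
X: 4·8 = 32 | 4·3+6·0+5·4 = 32
Z: 4·6 = 24 | 4·0+6·4+5·0 = 24
gcd(4,4,6,5) = 1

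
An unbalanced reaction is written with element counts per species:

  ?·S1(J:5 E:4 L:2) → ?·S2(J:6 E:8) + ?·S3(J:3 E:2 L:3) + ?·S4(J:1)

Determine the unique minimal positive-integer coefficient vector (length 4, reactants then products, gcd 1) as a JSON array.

J: 3·5 = 15 | 1·6+2·3+3·1 = 15
E: 3·4 = 12 | 1·8+2·2+3·0 = 12
L: 3·2 = 6 | 1·0+2·3+3·0 = 6
gcd(3,1,2,3) = 1

Coefficients: [3, 1, 2, 3]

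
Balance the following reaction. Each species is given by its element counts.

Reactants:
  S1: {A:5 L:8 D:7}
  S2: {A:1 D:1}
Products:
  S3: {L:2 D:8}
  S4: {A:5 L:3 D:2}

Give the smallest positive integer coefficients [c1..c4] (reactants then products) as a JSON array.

A: 1·5+5·1 = 10 | 1·0+2·5 = 10
L: 1·8+5·0 = 8 | 1·2+2·3 = 8
D: 1·7+5·1 = 12 | 1·8+2·2 = 12
gcd(1,5,1,2) = 1

Coefficients: [1, 5, 1, 2]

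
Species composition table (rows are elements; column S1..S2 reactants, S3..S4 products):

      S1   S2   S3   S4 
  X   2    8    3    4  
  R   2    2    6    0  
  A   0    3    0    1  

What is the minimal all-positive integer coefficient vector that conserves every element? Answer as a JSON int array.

X: 5·2+1·8 = 18 | 2·3+3·4 = 18
R: 5·2+1·2 = 12 | 2·6+3·0 = 12
A: 5·0+1·3 = 3 | 2·0+3·1 = 3
gcd(5,1,2,3) = 1

Coefficients: [5, 1, 2, 3]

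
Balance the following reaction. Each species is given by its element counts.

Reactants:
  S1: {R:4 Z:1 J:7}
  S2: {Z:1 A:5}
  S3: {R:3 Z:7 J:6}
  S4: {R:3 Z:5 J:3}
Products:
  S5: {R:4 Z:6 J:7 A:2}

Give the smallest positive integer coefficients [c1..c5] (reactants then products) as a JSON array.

R: 2·4+2·0+3·3+1·3 = 20 | 5·4 = 20
Z: 2·1+2·1+3·7+1·5 = 30 | 5·6 = 30
J: 2·7+2·0+3·6+1·3 = 35 | 5·7 = 35
A: 2·0+2·5+3·0+1·0 = 10 | 5·2 = 10
gcd(2,2,3,1,5) = 1

Coefficients: [2, 2, 3, 1, 5]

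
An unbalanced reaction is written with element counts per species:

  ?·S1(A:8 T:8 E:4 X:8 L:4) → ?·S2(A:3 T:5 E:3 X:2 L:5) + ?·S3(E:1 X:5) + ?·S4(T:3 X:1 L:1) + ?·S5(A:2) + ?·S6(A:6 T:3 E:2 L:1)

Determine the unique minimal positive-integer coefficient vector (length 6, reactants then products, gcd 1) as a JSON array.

A: 5·8 = 40 | 2·3+6·0+6·0+5·2+4·6 = 40
T: 5·8 = 40 | 2·5+6·0+6·3+5·0+4·3 = 40
E: 5·4 = 20 | 2·3+6·1+6·0+5·0+4·2 = 20
X: 5·8 = 40 | 2·2+6·5+6·1+5·0+4·0 = 40
L: 5·4 = 20 | 2·5+6·0+6·1+5·0+4·1 = 20
gcd(5,2,6,6,5,4) = 1

Coefficients: [5, 2, 6, 6, 5, 4]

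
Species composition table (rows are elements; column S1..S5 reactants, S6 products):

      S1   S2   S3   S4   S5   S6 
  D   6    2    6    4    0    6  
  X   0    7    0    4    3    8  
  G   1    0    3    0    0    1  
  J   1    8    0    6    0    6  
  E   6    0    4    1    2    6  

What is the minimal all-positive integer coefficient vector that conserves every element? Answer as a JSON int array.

Coefficients: [2, 2, 1, 2, 6, 5]

D: 2·6+2·2+1·6+2·4+6·0 = 30 | 5·6 = 30
X: 2·0+2·7+1·0+2·4+6·3 = 40 | 5·8 = 40
G: 2·1+2·0+1·3+2·0+6·0 = 5 | 5·1 = 5
J: 2·1+2·8+1·0+2·6+6·0 = 30 | 5·6 = 30
E: 2·6+2·0+1·4+2·1+6·2 = 30 | 5·6 = 30
gcd(2,2,1,2,6,5) = 1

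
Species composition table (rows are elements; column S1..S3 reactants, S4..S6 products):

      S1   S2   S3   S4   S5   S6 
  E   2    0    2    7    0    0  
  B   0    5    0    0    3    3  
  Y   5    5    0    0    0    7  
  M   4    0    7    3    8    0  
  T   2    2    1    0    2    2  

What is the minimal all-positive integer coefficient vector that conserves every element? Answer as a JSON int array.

Coefficients: [1, 6, 6, 2, 5, 5]

E: 1·2+6·0+6·2 = 14 | 2·7+5·0+5·0 = 14
B: 1·0+6·5+6·0 = 30 | 2·0+5·3+5·3 = 30
Y: 1·5+6·5+6·0 = 35 | 2·0+5·0+5·7 = 35
M: 1·4+6·0+6·7 = 46 | 2·3+5·8+5·0 = 46
T: 1·2+6·2+6·1 = 20 | 2·0+5·2+5·2 = 20
gcd(1,6,6,2,5,5) = 1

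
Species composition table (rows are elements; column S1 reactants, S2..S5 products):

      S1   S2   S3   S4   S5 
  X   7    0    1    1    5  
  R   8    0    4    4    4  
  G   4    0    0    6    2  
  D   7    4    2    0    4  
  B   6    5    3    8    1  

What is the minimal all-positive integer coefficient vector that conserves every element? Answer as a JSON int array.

Coefficients: [4, 1, 2, 1, 5]

X: 4·7 = 28 | 1·0+2·1+1·1+5·5 = 28
R: 4·8 = 32 | 1·0+2·4+1·4+5·4 = 32
G: 4·4 = 16 | 1·0+2·0+1·6+5·2 = 16
D: 4·7 = 28 | 1·4+2·2+1·0+5·4 = 28
B: 4·6 = 24 | 1·5+2·3+1·8+5·1 = 24
gcd(4,1,2,1,5) = 1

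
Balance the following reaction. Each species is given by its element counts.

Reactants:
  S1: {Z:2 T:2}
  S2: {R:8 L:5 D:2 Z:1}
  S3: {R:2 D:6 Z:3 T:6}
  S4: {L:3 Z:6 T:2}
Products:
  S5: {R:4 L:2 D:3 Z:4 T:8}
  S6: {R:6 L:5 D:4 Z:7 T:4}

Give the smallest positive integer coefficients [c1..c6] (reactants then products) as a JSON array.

Coefficients: [6, 4, 3, 3, 2, 5]

R: 6·0+4·8+3·2+3·0 = 38 | 2·4+5·6 = 38
L: 6·0+4·5+3·0+3·3 = 29 | 2·2+5·5 = 29
D: 6·0+4·2+3·6+3·0 = 26 | 2·3+5·4 = 26
Z: 6·2+4·1+3·3+3·6 = 43 | 2·4+5·7 = 43
T: 6·2+4·0+3·6+3·2 = 36 | 2·8+5·4 = 36
gcd(6,4,3,3,2,5) = 1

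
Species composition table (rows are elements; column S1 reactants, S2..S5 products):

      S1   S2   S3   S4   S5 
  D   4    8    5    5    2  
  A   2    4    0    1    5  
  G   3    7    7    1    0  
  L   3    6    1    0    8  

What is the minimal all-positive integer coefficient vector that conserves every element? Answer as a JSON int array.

D: 5·4 = 20 | 1·8+1·5+1·5+1·2 = 20
A: 5·2 = 10 | 1·4+1·0+1·1+1·5 = 10
G: 5·3 = 15 | 1·7+1·7+1·1+1·0 = 15
L: 5·3 = 15 | 1·6+1·1+1·0+1·8 = 15
gcd(5,1,1,1,1) = 1

Coefficients: [5, 1, 1, 1, 1]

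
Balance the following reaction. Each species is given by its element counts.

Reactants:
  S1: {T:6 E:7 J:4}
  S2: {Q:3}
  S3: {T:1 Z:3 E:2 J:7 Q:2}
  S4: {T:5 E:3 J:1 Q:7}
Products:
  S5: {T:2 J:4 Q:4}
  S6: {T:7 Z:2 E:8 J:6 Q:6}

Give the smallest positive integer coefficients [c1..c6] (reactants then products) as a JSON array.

Coefficients: [4, 4, 4, 4, 3, 6]

T: 4·6+4·0+4·1+4·5 = 48 | 3·2+6·7 = 48
Z: 4·0+4·0+4·3+4·0 = 12 | 3·0+6·2 = 12
E: 4·7+4·0+4·2+4·3 = 48 | 3·0+6·8 = 48
J: 4·4+4·0+4·7+4·1 = 48 | 3·4+6·6 = 48
Q: 4·0+4·3+4·2+4·7 = 48 | 3·4+6·6 = 48
gcd(4,4,4,4,3,6) = 1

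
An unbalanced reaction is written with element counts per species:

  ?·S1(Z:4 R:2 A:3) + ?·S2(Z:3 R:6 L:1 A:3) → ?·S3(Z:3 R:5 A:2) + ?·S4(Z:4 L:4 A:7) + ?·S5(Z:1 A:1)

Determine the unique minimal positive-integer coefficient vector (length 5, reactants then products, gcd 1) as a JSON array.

Z: 3·4+4·3 = 24 | 6·3+1·4+2·1 = 24
R: 3·2+4·6 = 30 | 6·5+1·0+2·0 = 30
L: 3·0+4·1 = 4 | 6·0+1·4+2·0 = 4
A: 3·3+4·3 = 21 | 6·2+1·7+2·1 = 21
gcd(3,4,6,1,2) = 1

Coefficients: [3, 4, 6, 1, 2]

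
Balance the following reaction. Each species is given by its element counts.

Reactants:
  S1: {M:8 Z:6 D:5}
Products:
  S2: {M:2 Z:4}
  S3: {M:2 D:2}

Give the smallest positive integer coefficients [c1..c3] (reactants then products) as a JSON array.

Coefficients: [2, 3, 5]

M: 2·8 = 16 | 3·2+5·2 = 16
Z: 2·6 = 12 | 3·4+5·0 = 12
D: 2·5 = 10 | 3·0+5·2 = 10
gcd(2,3,5) = 1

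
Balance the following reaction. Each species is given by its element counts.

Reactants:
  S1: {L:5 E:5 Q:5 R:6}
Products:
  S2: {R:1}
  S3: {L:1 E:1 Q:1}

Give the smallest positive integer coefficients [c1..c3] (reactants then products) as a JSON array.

Coefficients: [1, 6, 5]

L: 1·5 = 5 | 6·0+5·1 = 5
E: 1·5 = 5 | 6·0+5·1 = 5
Q: 1·5 = 5 | 6·0+5·1 = 5
R: 1·6 = 6 | 6·1+5·0 = 6
gcd(1,6,5) = 1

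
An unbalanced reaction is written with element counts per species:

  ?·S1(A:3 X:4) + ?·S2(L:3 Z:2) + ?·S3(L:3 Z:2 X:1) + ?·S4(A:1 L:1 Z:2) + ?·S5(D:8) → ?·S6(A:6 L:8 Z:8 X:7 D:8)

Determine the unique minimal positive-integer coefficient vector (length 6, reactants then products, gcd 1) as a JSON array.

Coefficients: [4, 1, 5, 6, 3, 3]

A: 4·3+1·0+5·0+6·1+3·0 = 18 | 3·6 = 18
L: 4·0+1·3+5·3+6·1+3·0 = 24 | 3·8 = 24
Z: 4·0+1·2+5·2+6·2+3·0 = 24 | 3·8 = 24
X: 4·4+1·0+5·1+6·0+3·0 = 21 | 3·7 = 21
D: 4·0+1·0+5·0+6·0+3·8 = 24 | 3·8 = 24
gcd(4,1,5,6,3,3) = 1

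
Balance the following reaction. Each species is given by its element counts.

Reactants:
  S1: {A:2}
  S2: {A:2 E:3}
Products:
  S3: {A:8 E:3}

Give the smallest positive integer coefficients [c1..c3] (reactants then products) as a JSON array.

Coefficients: [3, 1, 1]

A: 3·2+1·2 = 8 | 1·8 = 8
E: 3·0+1·3 = 3 | 1·3 = 3
gcd(3,1,1) = 1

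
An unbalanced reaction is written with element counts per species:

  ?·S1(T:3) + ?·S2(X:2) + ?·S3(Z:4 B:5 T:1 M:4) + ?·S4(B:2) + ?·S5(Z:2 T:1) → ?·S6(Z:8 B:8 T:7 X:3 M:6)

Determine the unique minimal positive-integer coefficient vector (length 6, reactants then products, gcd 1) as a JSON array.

Coefficients: [6, 6, 6, 1, 4, 4]

Z: 6·0+6·0+6·4+1·0+4·2 = 32 | 4·8 = 32
B: 6·0+6·0+6·5+1·2+4·0 = 32 | 4·8 = 32
T: 6·3+6·0+6·1+1·0+4·1 = 28 | 4·7 = 28
X: 6·0+6·2+6·0+1·0+4·0 = 12 | 4·3 = 12
M: 6·0+6·0+6·4+1·0+4·0 = 24 | 4·6 = 24
gcd(6,6,6,1,4,4) = 1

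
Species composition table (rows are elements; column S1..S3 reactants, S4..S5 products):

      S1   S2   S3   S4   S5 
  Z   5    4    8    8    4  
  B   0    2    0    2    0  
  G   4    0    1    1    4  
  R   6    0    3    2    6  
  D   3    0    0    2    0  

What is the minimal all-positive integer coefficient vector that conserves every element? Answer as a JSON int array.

Coefficients: [4, 6, 2, 6, 3]

Z: 4·5+6·4+2·8 = 60 | 6·8+3·4 = 60
B: 4·0+6·2+2·0 = 12 | 6·2+3·0 = 12
G: 4·4+6·0+2·1 = 18 | 6·1+3·4 = 18
R: 4·6+6·0+2·3 = 30 | 6·2+3·6 = 30
D: 4·3+6·0+2·0 = 12 | 6·2+3·0 = 12
gcd(4,6,2,6,3) = 1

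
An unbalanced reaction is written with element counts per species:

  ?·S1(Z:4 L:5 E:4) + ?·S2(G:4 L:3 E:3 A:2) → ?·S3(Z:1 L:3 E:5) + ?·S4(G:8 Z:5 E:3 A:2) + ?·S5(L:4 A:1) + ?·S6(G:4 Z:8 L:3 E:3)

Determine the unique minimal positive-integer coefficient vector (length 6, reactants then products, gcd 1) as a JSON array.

G: 6·0+5·4 = 20 | 6·0+2·8+6·0+1·4 = 20
Z: 6·4+5·0 = 24 | 6·1+2·5+6·0+1·8 = 24
L: 6·5+5·3 = 45 | 6·3+2·0+6·4+1·3 = 45
E: 6·4+5·3 = 39 | 6·5+2·3+6·0+1·3 = 39
A: 6·0+5·2 = 10 | 6·0+2·2+6·1+1·0 = 10
gcd(6,5,6,2,6,1) = 1

Coefficients: [6, 5, 6, 2, 6, 1]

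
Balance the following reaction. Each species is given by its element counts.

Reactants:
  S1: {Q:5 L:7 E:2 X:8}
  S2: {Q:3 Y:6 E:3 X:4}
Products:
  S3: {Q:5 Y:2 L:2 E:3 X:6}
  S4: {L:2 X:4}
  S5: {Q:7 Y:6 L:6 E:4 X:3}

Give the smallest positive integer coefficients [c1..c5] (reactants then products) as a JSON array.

Q: 4·5+3·3 = 29 | 3·5+5·0+2·7 = 29
Y: 4·0+3·6 = 18 | 3·2+5·0+2·6 = 18
L: 4·7+3·0 = 28 | 3·2+5·2+2·6 = 28
E: 4·2+3·3 = 17 | 3·3+5·0+2·4 = 17
X: 4·8+3·4 = 44 | 3·6+5·4+2·3 = 44
gcd(4,3,3,5,2) = 1

Coefficients: [4, 3, 3, 5, 2]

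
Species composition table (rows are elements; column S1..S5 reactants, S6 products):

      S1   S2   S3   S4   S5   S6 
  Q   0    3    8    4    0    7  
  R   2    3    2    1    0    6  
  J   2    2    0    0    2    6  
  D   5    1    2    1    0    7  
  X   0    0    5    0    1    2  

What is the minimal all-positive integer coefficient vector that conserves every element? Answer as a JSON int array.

Coefficients: [5, 5, 1, 3, 5, 5]

Q: 5·0+5·3+1·8+3·4+5·0 = 35 | 5·7 = 35
R: 5·2+5·3+1·2+3·1+5·0 = 30 | 5·6 = 30
J: 5·2+5·2+1·0+3·0+5·2 = 30 | 5·6 = 30
D: 5·5+5·1+1·2+3·1+5·0 = 35 | 5·7 = 35
X: 5·0+5·0+1·5+3·0+5·1 = 10 | 5·2 = 10
gcd(5,5,1,3,5,5) = 1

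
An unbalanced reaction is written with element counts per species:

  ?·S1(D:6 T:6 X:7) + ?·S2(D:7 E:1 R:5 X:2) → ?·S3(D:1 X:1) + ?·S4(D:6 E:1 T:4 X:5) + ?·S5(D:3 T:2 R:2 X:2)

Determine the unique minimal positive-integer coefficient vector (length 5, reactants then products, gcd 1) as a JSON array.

Coefficients: [3, 2, 5, 2, 5]

D: 3·6+2·7 = 32 | 5·1+2·6+5·3 = 32
E: 3·0+2·1 = 2 | 5·0+2·1+5·0 = 2
T: 3·6+2·0 = 18 | 5·0+2·4+5·2 = 18
R: 3·0+2·5 = 10 | 5·0+2·0+5·2 = 10
X: 3·7+2·2 = 25 | 5·1+2·5+5·2 = 25
gcd(3,2,5,2,5) = 1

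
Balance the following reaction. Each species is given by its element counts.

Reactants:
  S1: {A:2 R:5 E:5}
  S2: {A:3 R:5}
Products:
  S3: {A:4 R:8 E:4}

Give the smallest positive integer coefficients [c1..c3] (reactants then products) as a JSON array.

Coefficients: [4, 4, 5]

A: 4·2+4·3 = 20 | 5·4 = 20
R: 4·5+4·5 = 40 | 5·8 = 40
E: 4·5+4·0 = 20 | 5·4 = 20
gcd(4,4,5) = 1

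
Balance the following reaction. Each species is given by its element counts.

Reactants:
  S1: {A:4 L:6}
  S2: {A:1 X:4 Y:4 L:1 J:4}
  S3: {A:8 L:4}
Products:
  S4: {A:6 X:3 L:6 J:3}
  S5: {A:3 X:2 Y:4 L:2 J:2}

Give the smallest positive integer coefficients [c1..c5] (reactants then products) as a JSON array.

A: 3·4+6·1+3·8 = 42 | 4·6+6·3 = 42
X: 3·0+6·4+3·0 = 24 | 4·3+6·2 = 24
Y: 3·0+6·4+3·0 = 24 | 4·0+6·4 = 24
L: 3·6+6·1+3·4 = 36 | 4·6+6·2 = 36
J: 3·0+6·4+3·0 = 24 | 4·3+6·2 = 24
gcd(3,6,3,4,6) = 1

Coefficients: [3, 6, 3, 4, 6]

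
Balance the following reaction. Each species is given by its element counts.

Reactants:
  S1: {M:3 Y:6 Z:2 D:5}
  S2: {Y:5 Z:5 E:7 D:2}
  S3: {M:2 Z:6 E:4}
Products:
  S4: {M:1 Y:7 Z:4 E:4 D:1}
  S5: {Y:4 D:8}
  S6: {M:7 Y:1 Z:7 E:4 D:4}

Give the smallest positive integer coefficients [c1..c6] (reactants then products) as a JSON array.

Coefficients: [6, 4, 1, 6, 3, 2]

M: 6·3+4·0+1·2 = 20 | 6·1+3·0+2·7 = 20
Y: 6·6+4·5+1·0 = 56 | 6·7+3·4+2·1 = 56
Z: 6·2+4·5+1·6 = 38 | 6·4+3·0+2·7 = 38
E: 6·0+4·7+1·4 = 32 | 6·4+3·0+2·4 = 32
D: 6·5+4·2+1·0 = 38 | 6·1+3·8+2·4 = 38
gcd(6,4,1,6,3,2) = 1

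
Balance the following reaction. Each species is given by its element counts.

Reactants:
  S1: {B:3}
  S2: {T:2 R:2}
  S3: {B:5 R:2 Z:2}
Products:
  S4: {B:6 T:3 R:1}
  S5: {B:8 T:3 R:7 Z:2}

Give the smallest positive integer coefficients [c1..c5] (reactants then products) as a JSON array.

B: 3·3+3·0+1·5 = 14 | 1·6+1·8 = 14
T: 3·0+3·2+1·0 = 6 | 1·3+1·3 = 6
R: 3·0+3·2+1·2 = 8 | 1·1+1·7 = 8
Z: 3·0+3·0+1·2 = 2 | 1·0+1·2 = 2
gcd(3,3,1,1,1) = 1

Coefficients: [3, 3, 1, 1, 1]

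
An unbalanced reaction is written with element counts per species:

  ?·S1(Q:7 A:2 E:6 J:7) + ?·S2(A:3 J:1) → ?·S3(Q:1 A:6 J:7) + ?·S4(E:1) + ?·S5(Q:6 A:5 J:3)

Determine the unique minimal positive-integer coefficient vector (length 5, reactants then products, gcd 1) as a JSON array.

Coefficients: [1, 3, 1, 6, 1]

Q: 1·7+3·0 = 7 | 1·1+6·0+1·6 = 7
A: 1·2+3·3 = 11 | 1·6+6·0+1·5 = 11
E: 1·6+3·0 = 6 | 1·0+6·1+1·0 = 6
J: 1·7+3·1 = 10 | 1·7+6·0+1·3 = 10
gcd(1,3,1,6,1) = 1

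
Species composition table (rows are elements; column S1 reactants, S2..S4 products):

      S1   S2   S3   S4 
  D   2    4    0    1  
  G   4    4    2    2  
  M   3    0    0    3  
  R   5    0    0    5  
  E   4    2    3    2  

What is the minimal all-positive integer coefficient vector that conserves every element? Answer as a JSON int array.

D: 4·2 = 8 | 1·4+2·0+4·1 = 8
G: 4·4 = 16 | 1·4+2·2+4·2 = 16
M: 4·3 = 12 | 1·0+2·0+4·3 = 12
R: 4·5 = 20 | 1·0+2·0+4·5 = 20
E: 4·4 = 16 | 1·2+2·3+4·2 = 16
gcd(4,1,2,4) = 1

Coefficients: [4, 1, 2, 4]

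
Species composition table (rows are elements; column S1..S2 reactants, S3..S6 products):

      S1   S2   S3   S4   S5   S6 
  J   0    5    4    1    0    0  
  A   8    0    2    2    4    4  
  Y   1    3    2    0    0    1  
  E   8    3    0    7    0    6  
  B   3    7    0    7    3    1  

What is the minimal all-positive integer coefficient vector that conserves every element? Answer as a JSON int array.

Coefficients: [5, 1, 1, 1, 3, 6]

J: 5·0+1·5 = 5 | 1·4+1·1+3·0+6·0 = 5
A: 5·8+1·0 = 40 | 1·2+1·2+3·4+6·4 = 40
Y: 5·1+1·3 = 8 | 1·2+1·0+3·0+6·1 = 8
E: 5·8+1·3 = 43 | 1·0+1·7+3·0+6·6 = 43
B: 5·3+1·7 = 22 | 1·0+1·7+3·3+6·1 = 22
gcd(5,1,1,1,3,6) = 1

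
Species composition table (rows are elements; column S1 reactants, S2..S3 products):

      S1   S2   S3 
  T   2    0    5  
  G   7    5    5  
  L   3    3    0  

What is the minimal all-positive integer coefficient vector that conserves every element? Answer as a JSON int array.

T: 5·2 = 10 | 5·0+2·5 = 10
G: 5·7 = 35 | 5·5+2·5 = 35
L: 5·3 = 15 | 5·3+2·0 = 15
gcd(5,5,2) = 1

Coefficients: [5, 5, 2]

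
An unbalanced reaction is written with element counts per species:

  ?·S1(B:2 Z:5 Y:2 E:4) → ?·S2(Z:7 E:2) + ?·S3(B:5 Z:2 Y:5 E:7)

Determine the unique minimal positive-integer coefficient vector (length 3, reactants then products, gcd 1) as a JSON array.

Coefficients: [5, 3, 2]

B: 5·2 = 10 | 3·0+2·5 = 10
Z: 5·5 = 25 | 3·7+2·2 = 25
Y: 5·2 = 10 | 3·0+2·5 = 10
E: 5·4 = 20 | 3·2+2·7 = 20
gcd(5,3,2) = 1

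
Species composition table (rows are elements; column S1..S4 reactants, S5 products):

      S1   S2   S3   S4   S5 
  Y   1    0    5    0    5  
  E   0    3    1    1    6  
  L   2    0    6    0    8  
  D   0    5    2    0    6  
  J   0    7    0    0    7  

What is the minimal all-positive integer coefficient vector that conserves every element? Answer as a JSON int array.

Coefficients: [5, 2, 1, 5, 2]

Y: 5·1+2·0+1·5+5·0 = 10 | 2·5 = 10
E: 5·0+2·3+1·1+5·1 = 12 | 2·6 = 12
L: 5·2+2·0+1·6+5·0 = 16 | 2·8 = 16
D: 5·0+2·5+1·2+5·0 = 12 | 2·6 = 12
J: 5·0+2·7+1·0+5·0 = 14 | 2·7 = 14
gcd(5,2,1,5,2) = 1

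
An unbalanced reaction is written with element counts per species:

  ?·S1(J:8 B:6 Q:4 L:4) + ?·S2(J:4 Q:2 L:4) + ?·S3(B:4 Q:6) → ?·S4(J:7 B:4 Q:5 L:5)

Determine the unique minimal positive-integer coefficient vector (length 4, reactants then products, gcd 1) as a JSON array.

Coefficients: [2, 3, 1, 4]

J: 2·8+3·4+1·0 = 28 | 4·7 = 28
B: 2·6+3·0+1·4 = 16 | 4·4 = 16
Q: 2·4+3·2+1·6 = 20 | 4·5 = 20
L: 2·4+3·4+1·0 = 20 | 4·5 = 20
gcd(2,3,1,4) = 1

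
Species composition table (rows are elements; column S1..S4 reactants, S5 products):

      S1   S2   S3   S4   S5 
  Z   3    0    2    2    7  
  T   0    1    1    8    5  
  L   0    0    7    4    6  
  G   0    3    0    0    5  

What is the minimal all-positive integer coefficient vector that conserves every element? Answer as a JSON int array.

Z: 5·3+5·0+2·2+1·2 = 21 | 3·7 = 21
T: 5·0+5·1+2·1+1·8 = 15 | 3·5 = 15
L: 5·0+5·0+2·7+1·4 = 18 | 3·6 = 18
G: 5·0+5·3+2·0+1·0 = 15 | 3·5 = 15
gcd(5,5,2,1,3) = 1

Coefficients: [5, 5, 2, 1, 3]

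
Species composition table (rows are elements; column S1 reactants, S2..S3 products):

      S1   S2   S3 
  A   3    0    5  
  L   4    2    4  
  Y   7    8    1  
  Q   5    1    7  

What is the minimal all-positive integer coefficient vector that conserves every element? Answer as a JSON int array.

Coefficients: [5, 4, 3]

A: 5·3 = 15 | 4·0+3·5 = 15
L: 5·4 = 20 | 4·2+3·4 = 20
Y: 5·7 = 35 | 4·8+3·1 = 35
Q: 5·5 = 25 | 4·1+3·7 = 25
gcd(5,4,3) = 1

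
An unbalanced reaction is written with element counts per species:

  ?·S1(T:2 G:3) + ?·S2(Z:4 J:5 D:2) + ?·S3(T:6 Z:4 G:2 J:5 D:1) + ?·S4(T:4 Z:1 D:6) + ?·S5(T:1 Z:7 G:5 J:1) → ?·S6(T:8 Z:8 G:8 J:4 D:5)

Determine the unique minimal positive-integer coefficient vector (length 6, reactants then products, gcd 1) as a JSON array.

T: 4·2+1·0+1·6+2·4+2·1 = 24 | 3·8 = 24
Z: 4·0+1·4+1·4+2·1+2·7 = 24 | 3·8 = 24
G: 4·3+1·0+1·2+2·0+2·5 = 24 | 3·8 = 24
J: 4·0+1·5+1·5+2·0+2·1 = 12 | 3·4 = 12
D: 4·0+1·2+1·1+2·6+2·0 = 15 | 3·5 = 15
gcd(4,1,1,2,2,3) = 1

Coefficients: [4, 1, 1, 2, 2, 3]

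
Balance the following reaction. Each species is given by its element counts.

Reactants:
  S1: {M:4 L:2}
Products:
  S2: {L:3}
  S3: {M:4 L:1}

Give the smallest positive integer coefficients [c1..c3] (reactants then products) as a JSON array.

M: 3·4 = 12 | 1·0+3·4 = 12
L: 3·2 = 6 | 1·3+3·1 = 6
gcd(3,1,3) = 1

Coefficients: [3, 1, 3]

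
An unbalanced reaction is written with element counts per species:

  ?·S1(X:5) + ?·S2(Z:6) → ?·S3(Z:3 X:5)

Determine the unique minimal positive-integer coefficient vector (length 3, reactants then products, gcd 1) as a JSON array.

Z: 2·0+1·6 = 6 | 2·3 = 6
X: 2·5+1·0 = 10 | 2·5 = 10
gcd(2,1,2) = 1

Coefficients: [2, 1, 2]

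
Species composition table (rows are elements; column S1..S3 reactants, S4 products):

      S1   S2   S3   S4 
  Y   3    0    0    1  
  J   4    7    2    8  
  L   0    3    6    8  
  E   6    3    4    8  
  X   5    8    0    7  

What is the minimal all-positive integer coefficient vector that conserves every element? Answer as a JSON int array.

Coefficients: [1, 2, 3, 3]

Y: 1·3+2·0+3·0 = 3 | 3·1 = 3
J: 1·4+2·7+3·2 = 24 | 3·8 = 24
L: 1·0+2·3+3·6 = 24 | 3·8 = 24
E: 1·6+2·3+3·4 = 24 | 3·8 = 24
X: 1·5+2·8+3·0 = 21 | 3·7 = 21
gcd(1,2,3,3) = 1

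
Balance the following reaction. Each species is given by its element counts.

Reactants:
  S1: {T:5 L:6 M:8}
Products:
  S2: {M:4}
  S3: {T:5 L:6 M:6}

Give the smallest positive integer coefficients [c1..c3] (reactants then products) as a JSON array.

T: 2·5 = 10 | 1·0+2·5 = 10
L: 2·6 = 12 | 1·0+2·6 = 12
M: 2·8 = 16 | 1·4+2·6 = 16
gcd(2,1,2) = 1

Coefficients: [2, 1, 2]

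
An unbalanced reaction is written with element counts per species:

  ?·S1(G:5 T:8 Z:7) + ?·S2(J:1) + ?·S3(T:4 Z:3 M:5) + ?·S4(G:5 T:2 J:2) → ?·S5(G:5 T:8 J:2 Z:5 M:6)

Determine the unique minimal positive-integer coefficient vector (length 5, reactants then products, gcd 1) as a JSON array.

Coefficients: [1, 2, 6, 4, 5]

G: 1·5+2·0+6·0+4·5 = 25 | 5·5 = 25
T: 1·8+2·0+6·4+4·2 = 40 | 5·8 = 40
J: 1·0+2·1+6·0+4·2 = 10 | 5·2 = 10
Z: 1·7+2·0+6·3+4·0 = 25 | 5·5 = 25
M: 1·0+2·0+6·5+4·0 = 30 | 5·6 = 30
gcd(1,2,6,4,5) = 1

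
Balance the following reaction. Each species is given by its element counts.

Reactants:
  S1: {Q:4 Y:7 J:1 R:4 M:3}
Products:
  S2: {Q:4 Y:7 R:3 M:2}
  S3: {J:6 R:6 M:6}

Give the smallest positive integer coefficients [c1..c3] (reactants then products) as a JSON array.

Q: 6·4 = 24 | 6·4+1·0 = 24
Y: 6·7 = 42 | 6·7+1·0 = 42
J: 6·1 = 6 | 6·0+1·6 = 6
R: 6·4 = 24 | 6·3+1·6 = 24
M: 6·3 = 18 | 6·2+1·6 = 18
gcd(6,6,1) = 1

Coefficients: [6, 6, 1]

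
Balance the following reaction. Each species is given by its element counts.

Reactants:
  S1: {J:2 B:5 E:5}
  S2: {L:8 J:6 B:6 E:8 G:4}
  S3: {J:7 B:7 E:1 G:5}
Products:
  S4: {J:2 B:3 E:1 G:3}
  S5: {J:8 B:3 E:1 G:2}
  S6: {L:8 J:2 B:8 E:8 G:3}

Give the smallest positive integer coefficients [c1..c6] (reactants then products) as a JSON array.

L: 1·0+3·8+4·0 = 24 | 5·0+4·0+3·8 = 24
J: 1·2+3·6+4·7 = 48 | 5·2+4·8+3·2 = 48
B: 1·5+3·6+4·7 = 51 | 5·3+4·3+3·8 = 51
E: 1·5+3·8+4·1 = 33 | 5·1+4·1+3·8 = 33
G: 1·0+3·4+4·5 = 32 | 5·3+4·2+3·3 = 32
gcd(1,3,4,5,4,3) = 1

Coefficients: [1, 3, 4, 5, 4, 3]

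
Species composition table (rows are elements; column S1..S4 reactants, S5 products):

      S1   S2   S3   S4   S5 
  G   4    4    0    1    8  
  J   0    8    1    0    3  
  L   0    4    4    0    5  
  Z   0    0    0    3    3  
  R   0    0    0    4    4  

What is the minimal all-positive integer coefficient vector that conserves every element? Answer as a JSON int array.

G: 6·4+1·4+4·0+4·1 = 32 | 4·8 = 32
J: 6·0+1·8+4·1+4·0 = 12 | 4·3 = 12
L: 6·0+1·4+4·4+4·0 = 20 | 4·5 = 20
Z: 6·0+1·0+4·0+4·3 = 12 | 4·3 = 12
R: 6·0+1·0+4·0+4·4 = 16 | 4·4 = 16
gcd(6,1,4,4,4) = 1

Coefficients: [6, 1, 4, 4, 4]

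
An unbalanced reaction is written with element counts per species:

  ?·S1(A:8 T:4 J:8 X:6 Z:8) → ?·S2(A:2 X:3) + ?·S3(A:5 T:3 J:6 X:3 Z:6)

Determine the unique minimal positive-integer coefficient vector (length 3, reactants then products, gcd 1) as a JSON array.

Coefficients: [3, 2, 4]

A: 3·8 = 24 | 2·2+4·5 = 24
T: 3·4 = 12 | 2·0+4·3 = 12
J: 3·8 = 24 | 2·0+4·6 = 24
X: 3·6 = 18 | 2·3+4·3 = 18
Z: 3·8 = 24 | 2·0+4·6 = 24
gcd(3,2,4) = 1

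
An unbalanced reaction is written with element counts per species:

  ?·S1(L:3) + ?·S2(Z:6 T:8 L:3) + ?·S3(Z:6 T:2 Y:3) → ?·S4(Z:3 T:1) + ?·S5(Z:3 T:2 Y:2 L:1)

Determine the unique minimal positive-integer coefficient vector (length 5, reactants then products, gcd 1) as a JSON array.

Z: 1·0+1·6+4·6 = 30 | 4·3+6·3 = 30
T: 1·0+1·8+4·2 = 16 | 4·1+6·2 = 16
Y: 1·0+1·0+4·3 = 12 | 4·0+6·2 = 12
L: 1·3+1·3+4·0 = 6 | 4·0+6·1 = 6
gcd(1,1,4,4,6) = 1

Coefficients: [1, 1, 4, 4, 6]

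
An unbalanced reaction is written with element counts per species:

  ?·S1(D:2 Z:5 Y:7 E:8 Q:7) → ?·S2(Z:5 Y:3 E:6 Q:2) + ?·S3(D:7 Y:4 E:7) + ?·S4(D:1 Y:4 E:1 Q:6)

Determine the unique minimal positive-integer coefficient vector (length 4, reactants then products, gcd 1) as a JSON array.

Coefficients: [6, 6, 1, 5]

D: 6·2 = 12 | 6·0+1·7+5·1 = 12
Z: 6·5 = 30 | 6·5+1·0+5·0 = 30
Y: 6·7 = 42 | 6·3+1·4+5·4 = 42
E: 6·8 = 48 | 6·6+1·7+5·1 = 48
Q: 6·7 = 42 | 6·2+1·0+5·6 = 42
gcd(6,6,1,5) = 1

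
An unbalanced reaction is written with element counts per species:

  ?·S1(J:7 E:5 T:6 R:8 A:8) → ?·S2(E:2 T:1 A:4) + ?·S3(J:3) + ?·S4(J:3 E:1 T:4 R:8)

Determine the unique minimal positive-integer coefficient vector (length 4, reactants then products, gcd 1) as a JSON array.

Coefficients: [3, 6, 4, 3]

J: 3·7 = 21 | 6·0+4·3+3·3 = 21
E: 3·5 = 15 | 6·2+4·0+3·1 = 15
T: 3·6 = 18 | 6·1+4·0+3·4 = 18
R: 3·8 = 24 | 6·0+4·0+3·8 = 24
A: 3·8 = 24 | 6·4+4·0+3·0 = 24
gcd(3,6,4,3) = 1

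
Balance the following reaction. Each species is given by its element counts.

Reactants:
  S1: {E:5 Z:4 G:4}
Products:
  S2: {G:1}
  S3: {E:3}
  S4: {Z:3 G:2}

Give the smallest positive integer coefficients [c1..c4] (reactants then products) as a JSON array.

E: 3·5 = 15 | 4·0+5·3+4·0 = 15
Z: 3·4 = 12 | 4·0+5·0+4·3 = 12
G: 3·4 = 12 | 4·1+5·0+4·2 = 12
gcd(3,4,5,4) = 1

Coefficients: [3, 4, 5, 4]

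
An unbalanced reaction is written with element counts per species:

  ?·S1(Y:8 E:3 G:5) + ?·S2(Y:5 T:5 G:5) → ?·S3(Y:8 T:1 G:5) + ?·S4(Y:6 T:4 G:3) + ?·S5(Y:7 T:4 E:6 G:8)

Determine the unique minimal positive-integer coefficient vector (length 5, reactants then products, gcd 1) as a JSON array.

Y: 6·8+5·5 = 73 | 5·8+2·6+3·7 = 73
T: 6·0+5·5 = 25 | 5·1+2·4+3·4 = 25
E: 6·3+5·0 = 18 | 5·0+2·0+3·6 = 18
G: 6·5+5·5 = 55 | 5·5+2·3+3·8 = 55
gcd(6,5,5,2,3) = 1

Coefficients: [6, 5, 5, 2, 3]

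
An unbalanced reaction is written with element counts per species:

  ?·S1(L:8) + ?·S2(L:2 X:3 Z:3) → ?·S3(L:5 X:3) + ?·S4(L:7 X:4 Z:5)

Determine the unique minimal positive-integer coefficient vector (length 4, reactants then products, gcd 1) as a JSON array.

L: 2·8+5·2 = 26 | 1·5+3·7 = 26
X: 2·0+5·3 = 15 | 1·3+3·4 = 15
Z: 2·0+5·3 = 15 | 1·0+3·5 = 15
gcd(2,5,1,3) = 1

Coefficients: [2, 5, 1, 3]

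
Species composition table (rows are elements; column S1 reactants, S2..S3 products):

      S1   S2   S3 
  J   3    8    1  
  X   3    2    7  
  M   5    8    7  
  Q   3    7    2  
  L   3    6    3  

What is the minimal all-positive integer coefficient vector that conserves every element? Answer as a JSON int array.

J: 3·3 = 9 | 1·8+1·1 = 9
X: 3·3 = 9 | 1·2+1·7 = 9
M: 3·5 = 15 | 1·8+1·7 = 15
Q: 3·3 = 9 | 1·7+1·2 = 9
L: 3·3 = 9 | 1·6+1·3 = 9
gcd(3,1,1) = 1

Coefficients: [3, 1, 1]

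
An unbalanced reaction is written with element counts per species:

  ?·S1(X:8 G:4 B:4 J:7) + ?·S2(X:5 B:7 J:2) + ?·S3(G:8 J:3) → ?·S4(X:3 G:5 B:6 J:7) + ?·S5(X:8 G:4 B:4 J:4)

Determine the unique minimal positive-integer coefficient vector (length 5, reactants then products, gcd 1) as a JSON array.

Coefficients: [5, 4, 3, 4, 6]

X: 5·8+4·5+3·0 = 60 | 4·3+6·8 = 60
G: 5·4+4·0+3·8 = 44 | 4·5+6·4 = 44
B: 5·4+4·7+3·0 = 48 | 4·6+6·4 = 48
J: 5·7+4·2+3·3 = 52 | 4·7+6·4 = 52
gcd(5,4,3,4,6) = 1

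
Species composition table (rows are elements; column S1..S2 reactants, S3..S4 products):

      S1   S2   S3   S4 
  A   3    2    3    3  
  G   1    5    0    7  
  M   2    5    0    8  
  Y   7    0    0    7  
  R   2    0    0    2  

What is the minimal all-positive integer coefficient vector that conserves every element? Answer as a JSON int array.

Coefficients: [5, 6, 4, 5]

A: 5·3+6·2 = 27 | 4·3+5·3 = 27
G: 5·1+6·5 = 35 | 4·0+5·7 = 35
M: 5·2+6·5 = 40 | 4·0+5·8 = 40
Y: 5·7+6·0 = 35 | 4·0+5·7 = 35
R: 5·2+6·0 = 10 | 4·0+5·2 = 10
gcd(5,6,4,5) = 1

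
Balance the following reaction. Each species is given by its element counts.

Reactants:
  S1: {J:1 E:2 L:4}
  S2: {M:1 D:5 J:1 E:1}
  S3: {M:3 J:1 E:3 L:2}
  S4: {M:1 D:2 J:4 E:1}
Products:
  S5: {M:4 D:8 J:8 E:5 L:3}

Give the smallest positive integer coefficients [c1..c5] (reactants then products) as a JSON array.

M: 1·0+2·1+1·3+3·1 = 8 | 2·4 = 8
D: 1·0+2·5+1·0+3·2 = 16 | 2·8 = 16
J: 1·1+2·1+1·1+3·4 = 16 | 2·8 = 16
E: 1·2+2·1+1·3+3·1 = 10 | 2·5 = 10
L: 1·4+2·0+1·2+3·0 = 6 | 2·3 = 6
gcd(1,2,1,3,2) = 1

Coefficients: [1, 2, 1, 3, 2]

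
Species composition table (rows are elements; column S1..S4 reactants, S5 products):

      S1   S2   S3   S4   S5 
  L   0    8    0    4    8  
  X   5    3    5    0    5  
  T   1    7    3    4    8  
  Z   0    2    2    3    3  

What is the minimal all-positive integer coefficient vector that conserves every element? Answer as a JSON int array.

Coefficients: [2, 5, 1, 2, 6]

L: 2·0+5·8+1·0+2·4 = 48 | 6·8 = 48
X: 2·5+5·3+1·5+2·0 = 30 | 6·5 = 30
T: 2·1+5·7+1·3+2·4 = 48 | 6·8 = 48
Z: 2·0+5·2+1·2+2·3 = 18 | 6·3 = 18
gcd(2,5,1,2,6) = 1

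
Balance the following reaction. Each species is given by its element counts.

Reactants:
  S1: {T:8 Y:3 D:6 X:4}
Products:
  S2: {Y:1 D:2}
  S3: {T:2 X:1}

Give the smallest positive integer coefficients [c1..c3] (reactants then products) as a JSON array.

Coefficients: [1, 3, 4]

T: 1·8 = 8 | 3·0+4·2 = 8
Y: 1·3 = 3 | 3·1+4·0 = 3
D: 1·6 = 6 | 3·2+4·0 = 6
X: 1·4 = 4 | 3·0+4·1 = 4
gcd(1,3,4) = 1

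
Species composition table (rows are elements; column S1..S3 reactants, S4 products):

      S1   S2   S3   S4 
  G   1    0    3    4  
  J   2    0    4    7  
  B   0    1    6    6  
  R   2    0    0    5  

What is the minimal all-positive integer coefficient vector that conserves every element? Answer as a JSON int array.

Coefficients: [5, 6, 1, 2]

G: 5·1+6·0+1·3 = 8 | 2·4 = 8
J: 5·2+6·0+1·4 = 14 | 2·7 = 14
B: 5·0+6·1+1·6 = 12 | 2·6 = 12
R: 5·2+6·0+1·0 = 10 | 2·5 = 10
gcd(5,6,1,2) = 1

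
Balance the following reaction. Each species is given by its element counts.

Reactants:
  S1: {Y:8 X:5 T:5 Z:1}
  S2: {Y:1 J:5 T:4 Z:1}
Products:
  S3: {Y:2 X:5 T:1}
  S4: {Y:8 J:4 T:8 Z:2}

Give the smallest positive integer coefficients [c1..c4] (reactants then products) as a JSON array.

Coefficients: [6, 4, 6, 5]

Y: 6·8+4·1 = 52 | 6·2+5·8 = 52
J: 6·0+4·5 = 20 | 6·0+5·4 = 20
X: 6·5+4·0 = 30 | 6·5+5·0 = 30
T: 6·5+4·4 = 46 | 6·1+5·8 = 46
Z: 6·1+4·1 = 10 | 6·0+5·2 = 10
gcd(6,4,6,5) = 1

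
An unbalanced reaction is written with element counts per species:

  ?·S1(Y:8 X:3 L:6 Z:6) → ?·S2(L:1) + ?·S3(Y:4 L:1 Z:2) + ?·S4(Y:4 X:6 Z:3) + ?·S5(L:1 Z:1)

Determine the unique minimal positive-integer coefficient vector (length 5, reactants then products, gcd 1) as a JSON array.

Y: 2·8 = 16 | 6·0+3·4+1·4+3·0 = 16
X: 2·3 = 6 | 6·0+3·0+1·6+3·0 = 6
L: 2·6 = 12 | 6·1+3·1+1·0+3·1 = 12
Z: 2·6 = 12 | 6·0+3·2+1·3+3·1 = 12
gcd(2,6,3,1,3) = 1

Coefficients: [2, 6, 3, 1, 3]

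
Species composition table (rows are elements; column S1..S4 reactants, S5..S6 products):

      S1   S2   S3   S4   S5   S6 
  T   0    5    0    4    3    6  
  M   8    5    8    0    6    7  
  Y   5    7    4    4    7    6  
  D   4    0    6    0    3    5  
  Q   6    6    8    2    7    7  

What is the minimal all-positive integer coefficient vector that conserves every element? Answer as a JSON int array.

Coefficients: [2, 1, 2, 4, 5, 1]

T: 2·0+1·5+2·0+4·4 = 21 | 5·3+1·6 = 21
M: 2·8+1·5+2·8+4·0 = 37 | 5·6+1·7 = 37
Y: 2·5+1·7+2·4+4·4 = 41 | 5·7+1·6 = 41
D: 2·4+1·0+2·6+4·0 = 20 | 5·3+1·5 = 20
Q: 2·6+1·6+2·8+4·2 = 42 | 5·7+1·7 = 42
gcd(2,1,2,4,5,1) = 1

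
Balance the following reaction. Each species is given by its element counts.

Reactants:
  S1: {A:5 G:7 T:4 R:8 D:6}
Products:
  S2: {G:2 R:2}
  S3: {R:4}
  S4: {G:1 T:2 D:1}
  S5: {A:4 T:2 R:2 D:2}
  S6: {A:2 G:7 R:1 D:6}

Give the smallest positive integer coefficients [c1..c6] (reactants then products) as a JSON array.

Coefficients: [4, 5, 3, 4, 4, 2]

A: 4·5 = 20 | 5·0+3·0+4·0+4·4+2·2 = 20
G: 4·7 = 28 | 5·2+3·0+4·1+4·0+2·7 = 28
T: 4·4 = 16 | 5·0+3·0+4·2+4·2+2·0 = 16
R: 4·8 = 32 | 5·2+3·4+4·0+4·2+2·1 = 32
D: 4·6 = 24 | 5·0+3·0+4·1+4·2+2·6 = 24
gcd(4,5,3,4,4,2) = 1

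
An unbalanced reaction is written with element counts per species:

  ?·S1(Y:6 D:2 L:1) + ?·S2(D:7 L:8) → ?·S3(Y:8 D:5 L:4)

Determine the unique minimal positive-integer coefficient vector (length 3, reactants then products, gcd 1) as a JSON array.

Y: 4·6+1·0 = 24 | 3·8 = 24
D: 4·2+1·7 = 15 | 3·5 = 15
L: 4·1+1·8 = 12 | 3·4 = 12
gcd(4,1,3) = 1

Coefficients: [4, 1, 3]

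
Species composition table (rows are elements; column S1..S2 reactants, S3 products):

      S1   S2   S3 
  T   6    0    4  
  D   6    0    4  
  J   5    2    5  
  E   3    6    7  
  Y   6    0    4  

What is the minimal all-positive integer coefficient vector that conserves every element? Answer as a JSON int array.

Coefficients: [4, 5, 6]

T: 4·6+5·0 = 24 | 6·4 = 24
D: 4·6+5·0 = 24 | 6·4 = 24
J: 4·5+5·2 = 30 | 6·5 = 30
E: 4·3+5·6 = 42 | 6·7 = 42
Y: 4·6+5·0 = 24 | 6·4 = 24
gcd(4,5,6) = 1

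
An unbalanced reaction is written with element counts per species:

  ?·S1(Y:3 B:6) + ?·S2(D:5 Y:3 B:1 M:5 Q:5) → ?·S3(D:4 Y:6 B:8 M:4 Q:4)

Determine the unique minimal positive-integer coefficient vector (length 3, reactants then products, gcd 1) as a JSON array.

Coefficients: [6, 4, 5]

D: 6·0+4·5 = 20 | 5·4 = 20
Y: 6·3+4·3 = 30 | 5·6 = 30
B: 6·6+4·1 = 40 | 5·8 = 40
M: 6·0+4·5 = 20 | 5·4 = 20
Q: 6·0+4·5 = 20 | 5·4 = 20
gcd(6,4,5) = 1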